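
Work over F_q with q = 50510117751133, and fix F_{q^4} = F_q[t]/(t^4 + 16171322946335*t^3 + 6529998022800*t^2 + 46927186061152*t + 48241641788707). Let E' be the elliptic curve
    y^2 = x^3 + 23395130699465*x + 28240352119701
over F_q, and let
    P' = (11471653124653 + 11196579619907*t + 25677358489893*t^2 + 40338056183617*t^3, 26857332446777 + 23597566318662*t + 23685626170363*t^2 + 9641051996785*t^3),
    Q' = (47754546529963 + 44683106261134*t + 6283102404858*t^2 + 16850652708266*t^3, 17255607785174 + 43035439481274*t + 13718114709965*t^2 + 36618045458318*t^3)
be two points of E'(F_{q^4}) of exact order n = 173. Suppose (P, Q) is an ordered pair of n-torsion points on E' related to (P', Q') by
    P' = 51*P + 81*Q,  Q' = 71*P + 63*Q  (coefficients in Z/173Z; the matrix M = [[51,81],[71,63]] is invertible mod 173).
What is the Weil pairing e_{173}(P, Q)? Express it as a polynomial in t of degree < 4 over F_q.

e_{173} is bilinear + alternating on E[173], so e_{173}(51*P + 81*Q, 71*P + 63*Q) = e_{173}(P,Q)^(51*63-81*71).
51*63 - 81*71 = -2538; reduced mod 173: det = 57, inverse 85.
8-bit Miller (10101101) on E'/F_{50510117751133} with a'=23395130699465, b'=28240352119701: accumulate tangent/chord ratios at Q'+S and P'+S'.
Miller gives e_{173}(P',Q') = 8536241077581 + 18105708071834*t + 7624941030004*t^2 + 30490989333626*t^3 in F_{50510117751133^4}.
Hence e(P,Q) = 28419248814101 + 16718463299131*t + 5837863539037*t^2 + 34440884815508*t^3 in F_{50510117751133^4}^*.

28419248814101 + 16718463299131*t + 5837863539037*t^2 + 34440884815508*t^3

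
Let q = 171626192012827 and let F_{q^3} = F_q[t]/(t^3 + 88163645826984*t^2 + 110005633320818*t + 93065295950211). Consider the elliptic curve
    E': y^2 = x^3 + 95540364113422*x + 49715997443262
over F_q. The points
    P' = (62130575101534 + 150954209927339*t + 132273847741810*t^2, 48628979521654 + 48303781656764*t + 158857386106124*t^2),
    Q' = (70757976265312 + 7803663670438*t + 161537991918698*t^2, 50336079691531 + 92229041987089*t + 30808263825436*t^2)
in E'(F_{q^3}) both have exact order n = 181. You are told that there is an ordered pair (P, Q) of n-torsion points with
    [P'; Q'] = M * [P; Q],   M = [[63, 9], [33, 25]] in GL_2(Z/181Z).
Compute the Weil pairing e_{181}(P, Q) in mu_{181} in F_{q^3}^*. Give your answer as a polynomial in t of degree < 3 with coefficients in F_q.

Alternating bilinearity on E[181] (values in mu_{181} in F_{171626192012827^3}) gives e(P',Q') = e(P,Q)^det(M).
Inverting 11 mod 181: 33. Thus e_{181}(P,Q) = e(P',Q')^{33}.
Build f_{181,P'} and f_{181,Q'} via the 8-bit ladder of 181=10110101_2; evaluate at shifted divisors; quotient in F_{171626192012827^3}.
e_{181}(P',Q') = 164249293584461 + 53671625438027*t + 130095894797360*t^2.
Raise to 33: e(P,Q) = 165542526366810 + 165772127047636*t + 59781554606573*t^2 in mu_{181}.

165542526366810 + 165772127047636*t + 59781554606573*t^2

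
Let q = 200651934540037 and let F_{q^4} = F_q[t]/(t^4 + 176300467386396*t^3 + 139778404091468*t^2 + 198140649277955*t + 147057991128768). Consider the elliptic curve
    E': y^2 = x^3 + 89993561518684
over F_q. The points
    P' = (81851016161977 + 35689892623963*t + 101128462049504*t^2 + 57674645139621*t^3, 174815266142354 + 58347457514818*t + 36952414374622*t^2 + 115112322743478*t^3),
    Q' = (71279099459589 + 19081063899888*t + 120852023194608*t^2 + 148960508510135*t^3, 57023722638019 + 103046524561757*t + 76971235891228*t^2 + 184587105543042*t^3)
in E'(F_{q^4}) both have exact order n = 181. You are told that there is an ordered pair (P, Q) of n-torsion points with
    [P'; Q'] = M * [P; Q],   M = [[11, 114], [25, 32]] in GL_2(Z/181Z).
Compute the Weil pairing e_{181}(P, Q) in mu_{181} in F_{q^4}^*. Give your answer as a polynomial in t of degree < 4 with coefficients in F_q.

135487305181339 + 141578993273954*t + 187171546646261*t^2 + 142040523638589*t^3

Alternating bilinearity on E[181] (values in mu_{181} in F_{200651934540037^4}) gives e(P',Q') = e(P,Q)^det(M).
So e_{181}(P,Q) = e_{181}(P',Q')^{176}, since 36*176 = 1 mod 181.
Miller loop for e_{181} over F_{200651934540037^4}: bits of 181 = 10110101; 7 double steps + 4 add steps, l/v at each.
The quotient is 146965248333898 + 97808907477425*t + 14875536021067*t^2 + 18307535289999*t^3.
Thus e_{181}(P,Q) = 135487305181339 + 141578993273954*t + 187171546646261*t^2 + 142040523638589*t^3.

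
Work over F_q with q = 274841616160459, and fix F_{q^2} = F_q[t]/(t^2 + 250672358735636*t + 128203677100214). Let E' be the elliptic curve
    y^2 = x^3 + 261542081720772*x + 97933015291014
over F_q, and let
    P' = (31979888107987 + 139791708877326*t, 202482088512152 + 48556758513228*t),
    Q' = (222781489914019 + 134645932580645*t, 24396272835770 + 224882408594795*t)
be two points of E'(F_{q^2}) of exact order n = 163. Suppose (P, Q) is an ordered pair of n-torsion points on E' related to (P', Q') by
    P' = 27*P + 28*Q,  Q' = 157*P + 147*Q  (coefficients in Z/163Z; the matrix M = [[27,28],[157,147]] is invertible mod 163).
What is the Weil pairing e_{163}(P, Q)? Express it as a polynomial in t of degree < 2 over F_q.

239904013746625 + 220216821097010*t

e_{163} is bilinear + alternating on E[163], so e_{163}(27*P + 28*Q, 157*P + 147*Q) = e_{163}(P,Q)^(27*147-28*157).
27*147 - 28*157 = -427; reduced mod 163: det = 62, inverse 71.
Run Miller on y^2=x^3+261542081720772*x+97933015291014 over F_{274841616160459}: ladder 10100011 (8 bits); e = f_P(D_Q)/f_Q(D_P).
f_P(D_Q)/f_Q(D_P) = 6316246481207 + 177258476236502*t.
e_{163}(P,Q) = (6316246481207 + 177258476236502*t)^{71} = 239904013746625 + 220216821097010*t.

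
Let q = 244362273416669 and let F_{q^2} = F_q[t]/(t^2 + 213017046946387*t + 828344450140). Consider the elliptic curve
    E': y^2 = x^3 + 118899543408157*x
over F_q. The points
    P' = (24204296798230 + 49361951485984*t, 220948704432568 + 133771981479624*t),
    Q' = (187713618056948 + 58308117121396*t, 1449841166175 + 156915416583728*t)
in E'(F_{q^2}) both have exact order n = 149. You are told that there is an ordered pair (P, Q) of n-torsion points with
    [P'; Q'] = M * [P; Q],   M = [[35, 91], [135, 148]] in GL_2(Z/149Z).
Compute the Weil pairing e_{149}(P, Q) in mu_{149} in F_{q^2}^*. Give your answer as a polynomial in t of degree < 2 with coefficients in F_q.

The 149-Weil pairing on E[149] over F_{244362273416669} is alternating-bilinear: e_{149}(P',Q') = e_{149}(P,Q)^det(M).
Hence e(P,Q) = e(P',Q')^{130} where 130 = 47^{-1} mod 149.
Double-and-add over 10010101: 8-1 doublings, 4-1 additions; each step l_{T,T}/v_{2T} or l_{T,P'}/v at Q'+S for random S.
So e_{149}(P',Q') = 67186412915871 + 166791335005250*t.
Thus e_{149}(P,Q) = 56804630000062 + 179818929884957*t.

56804630000062 + 179818929884957*t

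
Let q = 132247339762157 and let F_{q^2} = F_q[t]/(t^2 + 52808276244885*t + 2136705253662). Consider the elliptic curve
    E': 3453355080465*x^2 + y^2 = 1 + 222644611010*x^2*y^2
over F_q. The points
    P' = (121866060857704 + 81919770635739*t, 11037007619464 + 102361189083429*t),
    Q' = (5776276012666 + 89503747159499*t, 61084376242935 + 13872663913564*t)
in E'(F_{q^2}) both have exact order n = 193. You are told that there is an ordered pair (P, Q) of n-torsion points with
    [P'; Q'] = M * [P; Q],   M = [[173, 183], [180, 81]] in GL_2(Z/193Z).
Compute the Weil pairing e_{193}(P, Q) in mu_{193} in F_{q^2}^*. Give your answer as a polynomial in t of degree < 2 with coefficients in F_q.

119187088984587 + 90217594705050*t

e_{193}(aP+bQ,cP+dQ) = e_{193}(P,Q)^(ad-bc); with (a,b,c,d)=(173,183,180,81) this gives the det-193 law.
So e_{193}(P,Q) = e_{193}(P',Q')^{89}, since 180*89 = 1 mod 193.
Edwards a_E,d_E -> Montgomery A=44766251973536,B=81347114471867 -> Weierstrass 64061433089995,49198007938461 via alpha=110818783083710,beta=33869512557903.
Miller loop for e_{193} over F_{132247339762157^2}: bits of 193 = 11000001; 7 double steps + 2 add steps, l/v at each.
The quotient is 46780465486598 + 115117434869342*t.
Raise to 89: e(P,Q) = 119187088984587 + 90217594705050*t in mu_{193}.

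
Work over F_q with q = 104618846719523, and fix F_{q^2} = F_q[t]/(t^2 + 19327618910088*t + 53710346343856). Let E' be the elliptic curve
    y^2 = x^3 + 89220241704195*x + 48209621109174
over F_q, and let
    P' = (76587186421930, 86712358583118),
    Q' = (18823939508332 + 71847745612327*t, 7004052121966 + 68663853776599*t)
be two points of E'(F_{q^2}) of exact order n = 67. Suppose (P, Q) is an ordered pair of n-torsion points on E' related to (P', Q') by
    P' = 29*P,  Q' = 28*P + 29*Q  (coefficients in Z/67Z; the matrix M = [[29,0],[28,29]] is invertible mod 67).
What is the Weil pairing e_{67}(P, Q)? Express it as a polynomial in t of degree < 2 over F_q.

e_{67} is bilinear + alternating on E[67], so e_{67}(29*P, 28*P + 29*Q) = e_{67}(P,Q)^(29*29-0*28).
det M = 29*29 - 0*28 = 841 = 37 (mod 67); 37^{-1} = 29 (mod 67).
Double-and-add over 1000011: 7-1 doublings, 3-1 additions; each step l_{T,T}/v_{2T} or l_{T,P'}/v at Q'+S for random S.
So e_{67}(P',Q') = 73266694719591 + 30586812812151*t.
Raise to 29: e(P,Q) = 12808549312380 + 91093160148847*t in mu_{67}.

12808549312380 + 91093160148847*t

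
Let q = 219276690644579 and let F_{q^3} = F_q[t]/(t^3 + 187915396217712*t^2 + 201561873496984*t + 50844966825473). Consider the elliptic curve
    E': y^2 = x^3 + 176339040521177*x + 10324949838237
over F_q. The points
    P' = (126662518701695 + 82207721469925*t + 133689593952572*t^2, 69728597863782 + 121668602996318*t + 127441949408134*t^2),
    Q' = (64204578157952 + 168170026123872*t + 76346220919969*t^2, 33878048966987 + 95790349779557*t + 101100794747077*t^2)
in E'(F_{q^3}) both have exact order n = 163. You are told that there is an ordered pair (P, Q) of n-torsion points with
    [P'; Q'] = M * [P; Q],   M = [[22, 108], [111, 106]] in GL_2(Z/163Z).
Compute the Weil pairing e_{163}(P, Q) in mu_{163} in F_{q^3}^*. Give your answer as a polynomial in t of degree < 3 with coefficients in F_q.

39464602243458 + 73800341006617*t + 201968920196386*t^2

Since e_{163}(P,P)=e_{163}(Q,Q)=1 and e_{163}(Q,P)=e_{163}(P,Q)^{-1}, expanding e_{163}(22*P + 108*Q,111*P + 106*Q) leaves e(P,Q)^det(M).
Inverting 124 mod 163: 117. Thus e_{163}(P,Q) = e(P',Q')^{117}.
Double-and-add over 10100011: 8-1 doublings, 4-1 additions; each step l_{T,T}/v_{2T} or l_{T,P'}/v at Q'+S for random S.
f_P(D_Q)/f_Q(D_P) = 189205041498519 + 30235329193648*t + 183342783173586*t^2.
Thus e_{163}(P,Q) = 39464602243458 + 73800341006617*t + 201968920196386*t^2.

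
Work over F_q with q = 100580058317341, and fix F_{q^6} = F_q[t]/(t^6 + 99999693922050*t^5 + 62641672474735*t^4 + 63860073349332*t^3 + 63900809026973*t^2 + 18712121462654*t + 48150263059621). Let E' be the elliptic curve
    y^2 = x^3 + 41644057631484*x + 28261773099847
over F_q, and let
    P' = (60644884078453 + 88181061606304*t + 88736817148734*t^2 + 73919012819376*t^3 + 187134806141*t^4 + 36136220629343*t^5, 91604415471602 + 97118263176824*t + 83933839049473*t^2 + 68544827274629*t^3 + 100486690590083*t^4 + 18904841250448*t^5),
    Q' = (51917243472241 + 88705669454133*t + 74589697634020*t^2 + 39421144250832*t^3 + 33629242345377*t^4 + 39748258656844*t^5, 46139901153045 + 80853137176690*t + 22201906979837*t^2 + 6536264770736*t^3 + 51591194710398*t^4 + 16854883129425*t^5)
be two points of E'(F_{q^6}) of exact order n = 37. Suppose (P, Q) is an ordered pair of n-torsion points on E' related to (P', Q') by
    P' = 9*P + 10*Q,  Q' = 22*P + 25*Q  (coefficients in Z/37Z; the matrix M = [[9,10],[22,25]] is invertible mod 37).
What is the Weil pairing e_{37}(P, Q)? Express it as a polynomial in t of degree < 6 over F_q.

Under M = [[9,10],[22,25]] in GL_2(Z/37), e_{37}(P',Q') = e_{37}(P,Q)^(9*25-10*22 mod 37).
det(M) mod 37 = 5; its inverse in (Z/37)^* is 15 (check: 5*15 mod 37 = 1).
Miller loop for e_{37} over F_{100580058317341^6}: bits of 37 = 100101; 5 double steps + 2 add steps, l/v at each.
So e_{37}(P',Q') = 61852283890712 + 14099042214981*t + 55967421855990*t^2 + 21990073606912*t^3 + 24942974278168*t^4 + 91753374471489*t^5.
Finally e_{37}(P,Q) = 84197682414998 + 36780858684563*t + 3885851620632*t^2 + 68258484477083*t^3 + 14939666621897*t^4 + 78574723187100*t^5.

84197682414998 + 36780858684563*t + 3885851620632*t^2 + 68258484477083*t^3 + 14939666621897*t^4 + 78574723187100*t^5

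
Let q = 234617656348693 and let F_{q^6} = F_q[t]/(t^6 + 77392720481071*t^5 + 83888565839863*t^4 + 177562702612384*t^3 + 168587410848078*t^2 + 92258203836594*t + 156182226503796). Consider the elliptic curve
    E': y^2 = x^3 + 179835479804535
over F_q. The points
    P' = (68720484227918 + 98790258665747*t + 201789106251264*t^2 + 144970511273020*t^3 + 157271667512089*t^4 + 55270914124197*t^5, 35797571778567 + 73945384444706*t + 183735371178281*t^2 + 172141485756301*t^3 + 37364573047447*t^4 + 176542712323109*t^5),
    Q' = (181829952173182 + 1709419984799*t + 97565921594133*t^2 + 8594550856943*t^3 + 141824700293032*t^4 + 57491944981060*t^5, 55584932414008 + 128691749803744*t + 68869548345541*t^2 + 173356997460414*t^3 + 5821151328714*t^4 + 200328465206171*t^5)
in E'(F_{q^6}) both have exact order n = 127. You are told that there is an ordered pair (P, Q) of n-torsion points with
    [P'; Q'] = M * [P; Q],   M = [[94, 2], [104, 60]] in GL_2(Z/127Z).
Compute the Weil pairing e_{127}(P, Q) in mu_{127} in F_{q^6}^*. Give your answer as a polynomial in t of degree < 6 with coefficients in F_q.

66651150019822 + 68110959267393*t + 2123357743007*t^2 + 83391693401284*t^3 + 25008458943489*t^4 + 161747903990681*t^5

e_{127} is bilinear + alternating on E[127], so e_{127}(94*P + 2*Q, 104*P + 60*Q) = e_{127}(P,Q)^(94*60-2*104).
94*60 - 2*104 = 5432; reduced mod 127: det = 98, inverse 35.
7-bit Miller (1111111) on E'/F_{234617656348693} with a'=0, b'=179835479804535: accumulate tangent/chord ratios at Q'+S and P'+S'.
Miller gives e_{127}(P',Q') = 226021524373816 + 166089542047721*t + 8936237188400*t^2 + 154120015135654*t^3 + 32099852495904*t^4 + 134475034191826*t^5 in F_{234617656348693^6}.
Hence e(P,Q) = 66651150019822 + 68110959267393*t + 2123357743007*t^2 + 83391693401284*t^3 + 25008458943489*t^4 + 161747903990681*t^5 in F_{234617656348693^6}^*.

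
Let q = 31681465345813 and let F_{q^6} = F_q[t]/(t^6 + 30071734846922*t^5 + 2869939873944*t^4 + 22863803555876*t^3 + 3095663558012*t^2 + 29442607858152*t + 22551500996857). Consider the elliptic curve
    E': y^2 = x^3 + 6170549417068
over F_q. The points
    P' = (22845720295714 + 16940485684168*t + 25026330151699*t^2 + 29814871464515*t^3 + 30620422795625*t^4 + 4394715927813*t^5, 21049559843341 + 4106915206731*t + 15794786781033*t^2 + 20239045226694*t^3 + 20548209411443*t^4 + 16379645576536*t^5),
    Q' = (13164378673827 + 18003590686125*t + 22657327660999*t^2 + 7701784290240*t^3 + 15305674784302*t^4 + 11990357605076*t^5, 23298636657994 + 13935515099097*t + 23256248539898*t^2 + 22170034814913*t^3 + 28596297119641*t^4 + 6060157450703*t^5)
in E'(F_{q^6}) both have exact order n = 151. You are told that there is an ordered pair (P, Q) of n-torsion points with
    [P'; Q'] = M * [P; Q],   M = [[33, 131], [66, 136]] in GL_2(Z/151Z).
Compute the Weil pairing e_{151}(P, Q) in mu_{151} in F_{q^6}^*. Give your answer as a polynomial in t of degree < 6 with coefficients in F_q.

Since e_{151}(P,P)=e_{151}(Q,Q)=1 and e_{151}(Q,P)=e_{151}(P,Q)^{-1}, expanding e_{151}(33*P + 131*Q,66*P + 136*Q) leaves e(P,Q)^det(M).
Hence e(P,Q) = e(P',Q')^{41} where 41 = 70^{-1} mod 151.
Build f_{151,P'} and f_{151,Q'} via the 8-bit ladder of 151=10010111_2; evaluate at shifted divisors; quotient in F_{31681465345813^6}.
f_P(D_Q)/f_Q(D_P) = 18331168556026 + 27804797107393*t + 14504318112036*t^2 + 1901397709003*t^3 + 12932252594018*t^4 + 28322566987855*t^5.
Raise to 41: e(P,Q) = 14996043276960 + 6322825293993*t + 30225507455298*t^2 + 11201915098926*t^3 + 4549972599068*t^4 + 14701170519333*t^5 in mu_{151}.

14996043276960 + 6322825293993*t + 30225507455298*t^2 + 11201915098926*t^3 + 4549972599068*t^4 + 14701170519333*t^5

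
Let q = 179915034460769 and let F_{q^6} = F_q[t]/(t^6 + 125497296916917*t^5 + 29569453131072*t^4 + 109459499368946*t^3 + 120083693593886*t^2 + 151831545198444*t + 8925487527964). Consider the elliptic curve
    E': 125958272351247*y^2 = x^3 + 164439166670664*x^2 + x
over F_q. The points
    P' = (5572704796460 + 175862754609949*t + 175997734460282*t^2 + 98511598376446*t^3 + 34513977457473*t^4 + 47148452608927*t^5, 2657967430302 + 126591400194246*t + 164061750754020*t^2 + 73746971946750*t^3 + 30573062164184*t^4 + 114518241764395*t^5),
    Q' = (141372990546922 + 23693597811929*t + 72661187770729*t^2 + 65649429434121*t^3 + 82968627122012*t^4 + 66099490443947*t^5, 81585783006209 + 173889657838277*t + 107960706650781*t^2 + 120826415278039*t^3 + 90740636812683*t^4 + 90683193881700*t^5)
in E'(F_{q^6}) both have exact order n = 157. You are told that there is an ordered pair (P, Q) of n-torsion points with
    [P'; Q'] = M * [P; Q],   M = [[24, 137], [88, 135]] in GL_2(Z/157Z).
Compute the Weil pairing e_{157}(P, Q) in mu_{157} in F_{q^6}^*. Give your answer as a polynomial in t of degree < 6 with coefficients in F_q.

15667093654373 + 77588365065883*t + 173276342959150*t^2 + 125104019868827*t^3 + 24296536330302*t^4 + 171105840309632*t^5

e_{157} is bilinear + alternating on E[157], so e_{157}(24*P + 137*Q, 88*P + 135*Q) = e_{157}(P,Q)^(24*135-137*88).
So e_{157}(P,Q) = e_{157}(P',Q')^{85}, since 133*85 = 1 mod 157.
Set x_W=7932104620287*u+168105377053087, y_W=7932104620287*v; then E': y_W^2=x_W^3+131521542649655*x_W+25847413868989.
8-bit Miller (10011101) on E'/F_{179915034460769} with a'=131521542649655, b'=25847413868989: accumulate tangent/chord ratios at Q'+S and P'+S'.
Result: e(P',Q') = 154368701487125 + 60516712738690*t + 179180128908205*t^2 + 11821588671245*t^3 + 62431369710487*t^4 + 52923763810835*t^5.
Hence e(P,Q) = 15667093654373 + 77588365065883*t + 173276342959150*t^2 + 125104019868827*t^3 + 24296536330302*t^4 + 171105840309632*t^5 in F_{179915034460769^6}^*.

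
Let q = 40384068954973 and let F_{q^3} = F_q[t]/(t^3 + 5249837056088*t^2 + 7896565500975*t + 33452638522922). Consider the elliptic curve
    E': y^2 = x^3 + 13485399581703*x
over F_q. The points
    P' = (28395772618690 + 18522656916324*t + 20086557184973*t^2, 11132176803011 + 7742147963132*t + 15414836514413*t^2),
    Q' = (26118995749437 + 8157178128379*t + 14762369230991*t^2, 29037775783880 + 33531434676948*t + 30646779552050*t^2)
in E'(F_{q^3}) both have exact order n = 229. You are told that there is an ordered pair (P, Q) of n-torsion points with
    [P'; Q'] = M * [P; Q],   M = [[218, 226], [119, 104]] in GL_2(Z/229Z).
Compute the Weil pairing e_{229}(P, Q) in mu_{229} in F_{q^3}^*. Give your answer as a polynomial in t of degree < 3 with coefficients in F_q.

e_{229}(aP+bQ,cP+dQ) = e_{229}(P,Q)^(ad-bc); with (a,b,c,d)=(218,226,119,104) this gives the det-229 law.
So e_{229}(P,Q) = e_{229}(P',Q')^{158}, since 129*158 = 1 mod 229.
n = 229 = (11100101)_2 (8 bits, wt 5); accumulate f_{229,P'}(Q'+S)/f_{229,P'}(S) along the 7-step ladder.
So e_{229}(P',Q') = 10821947107808 + 3380622946582*t + 10288262746033*t^2.
Raise to 158: e(P,Q) = 37875216881930 + 16159567848731*t + 11631808019945*t^2 in mu_{229}.

37875216881930 + 16159567848731*t + 11631808019945*t^2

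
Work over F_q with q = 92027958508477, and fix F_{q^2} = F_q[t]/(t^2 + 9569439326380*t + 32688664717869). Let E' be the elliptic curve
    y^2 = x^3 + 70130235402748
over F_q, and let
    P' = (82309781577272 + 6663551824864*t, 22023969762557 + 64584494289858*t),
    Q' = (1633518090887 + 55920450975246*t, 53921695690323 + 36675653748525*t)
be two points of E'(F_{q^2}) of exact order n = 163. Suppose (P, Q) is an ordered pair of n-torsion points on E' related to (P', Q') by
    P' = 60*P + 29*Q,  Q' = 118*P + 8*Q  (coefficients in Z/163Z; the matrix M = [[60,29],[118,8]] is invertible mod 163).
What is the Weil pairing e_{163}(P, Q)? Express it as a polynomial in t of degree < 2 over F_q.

5358612729888 + 45223518860385*t

Under M = [[60,29],[118,8]] in GL_2(Z/163), e_{163}(P',Q') = e_{163}(P,Q)^(60*8-29*118 mod 163).
Inverting 155 mod 163: 61. Thus e_{163}(P,Q) = e(P',Q')^{61}.
Build f_{163,P'} and f_{163,Q'} via the 8-bit ladder of 163=10100011_2; evaluate at shifted divisors; quotient in F_{92027958508477^2}.
f_P(D_Q)/f_Q(D_P) = 64903773933258 + 76699828829851*t.
Raise to 61: e(P,Q) = 5358612729888 + 45223518860385*t in mu_{163}.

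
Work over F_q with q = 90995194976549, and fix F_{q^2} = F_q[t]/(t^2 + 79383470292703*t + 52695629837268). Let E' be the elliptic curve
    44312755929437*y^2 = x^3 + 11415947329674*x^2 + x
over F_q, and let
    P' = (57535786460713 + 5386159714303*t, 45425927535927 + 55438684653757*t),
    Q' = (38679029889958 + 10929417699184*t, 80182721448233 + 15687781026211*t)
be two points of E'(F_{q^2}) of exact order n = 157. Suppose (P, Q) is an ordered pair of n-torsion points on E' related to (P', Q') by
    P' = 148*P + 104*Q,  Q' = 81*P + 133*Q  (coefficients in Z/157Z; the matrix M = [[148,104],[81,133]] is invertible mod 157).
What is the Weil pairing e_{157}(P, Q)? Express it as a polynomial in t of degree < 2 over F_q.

11066266280618 + 86792732767596*t

Alternating bilinearity on E[157] (values in mu_{157} in F_{90995194976549^2}) gives e(P',Q') = e(P,Q)^det(M).
148*133 - 104*81 = 11260; reduced mod 157: det = 113, inverse 132.
(x,y)|->(1043746968906x+82091527197109,1043746968906y) sends E' to y^2=x^3+56971600358518*x+84824717498233.
Miller loop for e_{157} over F_{90995194976549^2}: bits of 157 = 10011101; 7 double steps + 4 add steps, l/v at each.
Result: e(P',Q') = 44762884768785 + 21794287722613*t.
Thus e_{157}(P,Q) = 11066266280618 + 86792732767596*t.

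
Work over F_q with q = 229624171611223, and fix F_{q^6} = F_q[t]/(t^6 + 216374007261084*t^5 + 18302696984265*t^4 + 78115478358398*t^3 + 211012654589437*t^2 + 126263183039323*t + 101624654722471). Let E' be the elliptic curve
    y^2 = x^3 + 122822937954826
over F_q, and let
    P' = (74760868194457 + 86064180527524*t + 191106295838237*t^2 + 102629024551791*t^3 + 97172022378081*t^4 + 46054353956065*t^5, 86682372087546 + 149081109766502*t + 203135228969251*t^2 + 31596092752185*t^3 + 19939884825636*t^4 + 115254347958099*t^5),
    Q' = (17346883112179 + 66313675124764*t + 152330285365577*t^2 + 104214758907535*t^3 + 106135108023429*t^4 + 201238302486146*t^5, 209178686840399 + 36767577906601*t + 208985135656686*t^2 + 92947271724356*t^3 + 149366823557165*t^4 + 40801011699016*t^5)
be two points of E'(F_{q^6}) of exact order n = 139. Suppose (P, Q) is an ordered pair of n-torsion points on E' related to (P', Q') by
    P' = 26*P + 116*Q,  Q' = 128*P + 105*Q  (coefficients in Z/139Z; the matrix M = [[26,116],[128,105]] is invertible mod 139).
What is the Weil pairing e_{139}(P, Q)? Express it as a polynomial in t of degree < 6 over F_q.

18066478613288 + 147847846665828*t + 96576219368226*t^2 + 219637024291043*t^3 + 223160058416913*t^4 + 70645915240240*t^5

Alternating bilinearity on E[139] (values in mu_{139} in F_{229624171611223^6}) gives e(P',Q') = e(P,Q)^det(M).
det(M) mod 139 = 114; its inverse in (Z/139)^* is 50 (check: 114*50 mod 139 = 1).
Double-and-add over 10001011: 8-1 doublings, 4-1 additions; each step l_{T,T}/v_{2T} or l_{T,P'}/v at Q'+S for random S.
Result: e(P',Q') = 71920393417579 + 90153849206057*t + 64266939594029*t^2 + 170808293276833*t^3 + 176951960541727*t^4 + 8884980278005*t^5.
Raise to 50: e(P,Q) = 18066478613288 + 147847846665828*t + 96576219368226*t^2 + 219637024291043*t^3 + 223160058416913*t^4 + 70645915240240*t^5 in mu_{139}.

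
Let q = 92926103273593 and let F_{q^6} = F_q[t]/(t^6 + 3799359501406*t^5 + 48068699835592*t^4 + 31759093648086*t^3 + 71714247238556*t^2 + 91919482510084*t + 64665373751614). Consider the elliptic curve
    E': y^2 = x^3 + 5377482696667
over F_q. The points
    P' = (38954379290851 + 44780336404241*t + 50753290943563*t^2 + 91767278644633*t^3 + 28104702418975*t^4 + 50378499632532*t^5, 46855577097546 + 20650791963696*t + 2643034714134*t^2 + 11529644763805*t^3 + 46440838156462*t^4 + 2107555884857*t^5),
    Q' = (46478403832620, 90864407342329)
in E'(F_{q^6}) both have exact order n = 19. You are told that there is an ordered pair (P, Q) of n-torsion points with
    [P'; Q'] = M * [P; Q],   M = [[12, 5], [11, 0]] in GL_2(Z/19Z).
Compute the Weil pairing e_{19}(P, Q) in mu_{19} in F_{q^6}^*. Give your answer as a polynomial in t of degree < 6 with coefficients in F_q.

e_{19} is bilinear + alternating on E[19], so e_{19}(12*P + 5*Q, 11*P) = e_{19}(P,Q)^(12*0-5*11).
So e_{19}(P,Q) = e_{19}(P',Q')^{10}, since 2*10 = 1 mod 19.
Miller loop for e_{19} over F_{92926103273593^6}: bits of 19 = 10011; 4 double steps + 2 add steps, l/v at each.
Result: e(P',Q') = 13549388544489 + 15594640482003*t + 32601497034025*t^2 + 64228550808613*t^3 + 72269355492240*t^4 + 15419171119401*t^5.
Finally e_{19}(P,Q) = 35059592854854 + 42092955687510*t + 83008958334306*t^2 + 89553206044289*t^3 + 74688712045788*t^4 + 29598033886991*t^5.

35059592854854 + 42092955687510*t + 83008958334306*t^2 + 89553206044289*t^3 + 74688712045788*t^4 + 29598033886991*t^5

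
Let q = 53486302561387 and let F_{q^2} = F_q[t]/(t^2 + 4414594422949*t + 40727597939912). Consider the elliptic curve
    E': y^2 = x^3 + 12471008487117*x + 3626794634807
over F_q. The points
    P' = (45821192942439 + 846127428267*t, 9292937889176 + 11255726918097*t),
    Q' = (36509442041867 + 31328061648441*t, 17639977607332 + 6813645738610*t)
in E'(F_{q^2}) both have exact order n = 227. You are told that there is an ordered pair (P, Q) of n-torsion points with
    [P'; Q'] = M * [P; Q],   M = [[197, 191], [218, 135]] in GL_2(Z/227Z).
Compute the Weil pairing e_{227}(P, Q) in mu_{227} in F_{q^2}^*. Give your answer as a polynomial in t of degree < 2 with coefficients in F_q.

10942700570580 + 36302786998311*t

Since e_{227}(P,P)=e_{227}(Q,Q)=1 and e_{227}(Q,P)=e_{227}(P,Q)^{-1}, expanding e_{227}(197*P + 191*Q,218*P + 135*Q) leaves e(P,Q)^det(M).
Hence e(P,Q) = e(P',Q')^{160} where 160 = 166^{-1} mod 227.
Miller loop for e_{227} over F_{53486302561387^2}: bits of 227 = 11100011; 7 double steps + 4 add steps, l/v at each.
Miller gives e_{227}(P',Q') = 42515352769821 + 32393749788245*t in F_{53486302561387^2}.
e_{227}(P,Q) = (42515352769821 + 32393749788245*t)^{160} = 10942700570580 + 36302786998311*t.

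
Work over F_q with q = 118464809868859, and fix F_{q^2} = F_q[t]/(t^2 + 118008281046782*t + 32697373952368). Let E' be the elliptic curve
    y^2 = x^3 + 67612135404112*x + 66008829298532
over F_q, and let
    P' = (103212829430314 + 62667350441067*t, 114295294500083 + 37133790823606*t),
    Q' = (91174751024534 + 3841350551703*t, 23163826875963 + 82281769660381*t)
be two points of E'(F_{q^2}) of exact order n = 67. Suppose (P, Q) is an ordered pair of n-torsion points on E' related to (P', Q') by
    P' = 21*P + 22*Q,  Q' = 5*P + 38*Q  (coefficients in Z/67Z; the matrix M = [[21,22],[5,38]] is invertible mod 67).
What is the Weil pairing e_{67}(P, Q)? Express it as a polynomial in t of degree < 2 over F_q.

45913985532758 + 17985969614706*t

Alternating bilinearity on E[67] (values in mu_{67} in F_{118464809868859^2}) gives e(P',Q') = e(P,Q)^det(M).
21*38 - 22*5 = 688; reduced mod 67: det = 18, inverse 41.
7-bit Miller (1000011) on E'/F_{118464809868859} with a'=67612135404112, b'=66008829298532: accumulate tangent/chord ratios at Q'+S and P'+S'.
So e_{67}(P',Q') = 60405743724348 + 93800859856980*t.
e_{67}(P,Q) = (60405743724348 + 93800859856980*t)^{41} = 45913985532758 + 17985969614706*t.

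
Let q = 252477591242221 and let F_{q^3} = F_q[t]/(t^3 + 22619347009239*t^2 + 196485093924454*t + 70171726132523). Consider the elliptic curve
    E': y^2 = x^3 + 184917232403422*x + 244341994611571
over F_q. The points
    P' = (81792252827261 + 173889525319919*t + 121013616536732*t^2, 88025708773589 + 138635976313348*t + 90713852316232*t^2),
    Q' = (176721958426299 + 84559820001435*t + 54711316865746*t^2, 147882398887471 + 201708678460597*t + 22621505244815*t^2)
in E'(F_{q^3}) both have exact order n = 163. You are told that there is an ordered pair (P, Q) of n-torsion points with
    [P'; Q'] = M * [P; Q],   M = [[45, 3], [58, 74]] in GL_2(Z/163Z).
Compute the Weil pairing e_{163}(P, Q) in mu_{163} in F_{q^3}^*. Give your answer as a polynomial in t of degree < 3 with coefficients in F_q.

e_{163}(aP+bQ,cP+dQ) = e_{163}(P,Q)^(ad-bc); with (a,b,c,d)=(45,3,58,74) this gives the det-163 law.
det M = 45*74 - 3*58 = 3156 = 59 (mod 163); 59^{-1} = 105 (mod 163).
n = 163 = (10100011)_2 (8 bits, wt 4); accumulate f_{163,P'}(Q'+S)/f_{163,P'}(S) along the 7-step ladder.
So e_{163}(P',Q') = 104852730583162 + 181719448304085*t + 216060150643139*t^2.
e_{163}(P,Q) = (104852730583162 + 181719448304085*t + 216060150643139*t^2)^{105} = 171757269853494 + 36926791612446*t + 189005596776643*t^2.

171757269853494 + 36926791612446*t + 189005596776643*t^2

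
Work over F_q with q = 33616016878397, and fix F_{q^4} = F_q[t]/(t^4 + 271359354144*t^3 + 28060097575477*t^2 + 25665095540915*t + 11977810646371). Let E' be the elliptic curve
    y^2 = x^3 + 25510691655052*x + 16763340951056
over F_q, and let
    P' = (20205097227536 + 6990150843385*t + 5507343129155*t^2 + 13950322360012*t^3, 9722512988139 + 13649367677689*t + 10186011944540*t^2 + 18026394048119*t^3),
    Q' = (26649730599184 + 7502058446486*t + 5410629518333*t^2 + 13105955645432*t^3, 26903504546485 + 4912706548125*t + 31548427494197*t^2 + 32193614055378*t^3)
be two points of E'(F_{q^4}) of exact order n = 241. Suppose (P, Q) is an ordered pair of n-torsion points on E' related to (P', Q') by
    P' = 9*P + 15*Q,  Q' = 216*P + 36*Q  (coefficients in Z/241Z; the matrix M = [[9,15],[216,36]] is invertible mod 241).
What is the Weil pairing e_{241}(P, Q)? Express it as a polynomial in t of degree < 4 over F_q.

The 241-Weil pairing on E[241] over F_{33616016878397} is alternating-bilinear: e_{241}(P',Q') = e_{241}(P,Q)^det(M).
Hence e(P,Q) = e(P',Q')^{10} where 10 = 217^{-1} mod 241.
Run Miller on y^2=x^3+25510691655052*x+16763340951056 over F_{33616016878397}: ladder 11110001 (8 bits); e = f_P(D_Q)/f_Q(D_P).
e_{241}(P',Q') = 29076941539174 + 12018497284402*t + 4110362107460*t^2 + 17527466899363*t^3.
Hence e(P,Q) = 23030784094066 + 19658277152226*t + 31650803569043*t^2 + 32275177907233*t^3 in F_{33616016878397^4}^*.

23030784094066 + 19658277152226*t + 31650803569043*t^2 + 32275177907233*t^3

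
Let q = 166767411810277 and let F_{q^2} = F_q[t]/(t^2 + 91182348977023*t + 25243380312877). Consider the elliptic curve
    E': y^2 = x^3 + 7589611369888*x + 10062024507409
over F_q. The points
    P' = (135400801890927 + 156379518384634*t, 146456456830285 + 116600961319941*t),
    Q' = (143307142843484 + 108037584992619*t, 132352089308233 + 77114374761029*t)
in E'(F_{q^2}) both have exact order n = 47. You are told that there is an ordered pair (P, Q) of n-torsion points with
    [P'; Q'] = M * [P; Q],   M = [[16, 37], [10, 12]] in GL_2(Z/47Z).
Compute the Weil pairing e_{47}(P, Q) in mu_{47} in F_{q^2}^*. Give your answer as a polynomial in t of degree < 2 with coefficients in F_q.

e_{47} is bilinear + alternating on E[47], so e_{47}(16*P + 37*Q, 10*P + 12*Q) = e_{47}(P,Q)^(16*12-37*10).
det M = 16*12 - 37*10 = -178 = 10 (mod 47); 10^{-1} = 33 (mod 47).
Miller loop for e_{47} over F_{166767411810277^2}: bits of 47 = 101111; 5 double steps + 4 add steps, l/v at each.
f_P(D_Q)/f_Q(D_P) = 137792562576494 + 123523296341308*t.
Finally e_{47}(P,Q) = 101141696955929 + 147343714507458*t.

101141696955929 + 147343714507458*t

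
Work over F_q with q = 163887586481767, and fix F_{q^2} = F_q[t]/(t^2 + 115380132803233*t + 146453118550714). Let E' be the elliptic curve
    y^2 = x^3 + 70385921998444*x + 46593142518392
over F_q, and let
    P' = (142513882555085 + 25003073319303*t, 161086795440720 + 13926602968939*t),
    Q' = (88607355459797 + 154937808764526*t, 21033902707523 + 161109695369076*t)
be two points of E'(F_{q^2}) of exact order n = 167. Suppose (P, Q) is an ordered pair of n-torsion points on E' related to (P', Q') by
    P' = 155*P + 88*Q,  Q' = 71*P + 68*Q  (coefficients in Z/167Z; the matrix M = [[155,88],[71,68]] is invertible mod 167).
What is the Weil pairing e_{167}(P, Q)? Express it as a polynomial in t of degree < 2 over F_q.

127469231799346 + 84655778510265*t

e_{167} is bilinear + alternating on E[167], so e_{167}(155*P + 88*Q, 71*P + 68*Q) = e_{167}(P,Q)^(155*68-88*71).
So e_{167}(P,Q) = e_{167}(P',Q')^{10}, since 117*10 = 1 mod 167.
Double-and-add over 10100111: 8-1 doublings, 5-1 additions; each step l_{T,T}/v_{2T} or l_{T,P'}/v at Q'+S for random S.
So e_{167}(P',Q') = 127471547874459 + 106022083720056*t.
Hence e(P,Q) = 127469231799346 + 84655778510265*t in F_{163887586481767^2}^*.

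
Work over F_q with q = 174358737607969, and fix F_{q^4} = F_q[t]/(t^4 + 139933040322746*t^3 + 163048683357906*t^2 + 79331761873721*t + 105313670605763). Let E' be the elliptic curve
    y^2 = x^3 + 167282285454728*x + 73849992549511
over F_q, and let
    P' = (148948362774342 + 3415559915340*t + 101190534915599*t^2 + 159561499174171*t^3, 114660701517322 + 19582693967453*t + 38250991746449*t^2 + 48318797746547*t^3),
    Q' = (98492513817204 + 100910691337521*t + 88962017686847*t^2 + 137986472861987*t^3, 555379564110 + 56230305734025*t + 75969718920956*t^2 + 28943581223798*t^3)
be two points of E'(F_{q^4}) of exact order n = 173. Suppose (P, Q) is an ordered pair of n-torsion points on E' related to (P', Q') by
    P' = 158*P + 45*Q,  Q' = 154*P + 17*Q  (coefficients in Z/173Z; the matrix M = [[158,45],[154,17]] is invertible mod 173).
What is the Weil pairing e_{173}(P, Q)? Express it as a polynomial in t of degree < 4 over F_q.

e_{173}(aP+bQ,cP+dQ) = e_{173}(P,Q)^(ad-bc); with (a,b,c,d)=(158,45,154,17) this gives the det-173 law.
So e_{173}(P,Q) = e_{173}(P',Q')^{47}, since 81*47 = 1 mod 173.
Double-and-add over 10101101: 8-1 doublings, 5-1 additions; each step l_{T,T}/v_{2T} or l_{T,P'}/v at Q'+S for random S.
e_{173}(P',Q') = 162646976979929 + 16286574706936*t + 140219626597189*t^2 + 87489829572302*t^3.
Raise to 47: e(P,Q) = 162535672162042 + 63265431548628*t + 63272942971700*t^2 + 89998749467974*t^3 in mu_{173}.

162535672162042 + 63265431548628*t + 63272942971700*t^2 + 89998749467974*t^3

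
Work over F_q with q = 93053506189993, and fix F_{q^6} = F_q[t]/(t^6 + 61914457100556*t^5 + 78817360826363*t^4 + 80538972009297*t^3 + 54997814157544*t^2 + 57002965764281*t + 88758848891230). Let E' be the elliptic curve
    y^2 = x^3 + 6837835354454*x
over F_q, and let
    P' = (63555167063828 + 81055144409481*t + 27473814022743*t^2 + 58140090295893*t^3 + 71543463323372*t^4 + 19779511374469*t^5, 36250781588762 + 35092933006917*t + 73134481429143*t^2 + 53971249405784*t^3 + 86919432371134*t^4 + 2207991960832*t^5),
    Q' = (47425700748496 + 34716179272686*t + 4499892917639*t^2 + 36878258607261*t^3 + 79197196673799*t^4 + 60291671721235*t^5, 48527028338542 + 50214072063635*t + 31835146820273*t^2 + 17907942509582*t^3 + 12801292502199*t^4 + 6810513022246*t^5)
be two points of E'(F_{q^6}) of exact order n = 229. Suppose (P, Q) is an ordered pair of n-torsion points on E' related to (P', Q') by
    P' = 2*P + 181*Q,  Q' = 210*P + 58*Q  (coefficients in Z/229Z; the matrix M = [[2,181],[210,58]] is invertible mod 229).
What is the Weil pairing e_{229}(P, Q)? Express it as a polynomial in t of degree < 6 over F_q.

e_{229} is bilinear + alternating on E[229], so e_{229}(2*P + 181*Q, 210*P + 58*Q) = e_{229}(P,Q)^(2*58-181*210).
Inverting 120 mod 229: 21. Thus e_{229}(P,Q) = e(P',Q')^{21}.
8-bit Miller (11100101) on E'/F_{93053506189993} with a'=6837835354454, b'=0: accumulate tangent/chord ratios at Q'+S and P'+S'.
Result: e(P',Q') = 74630152106801 + 50884460834562*t + 73196957408712*t^2 + 67507256896835*t^3 + 24863807196213*t^4 + 72068449875298*t^5.
Thus e_{229}(P,Q) = 48555742003813 + 10150561997769*t + 3997587510662*t^2 + 79115586135041*t^3 + 43062255782646*t^4 + 32324107310455*t^5.

48555742003813 + 10150561997769*t + 3997587510662*t^2 + 79115586135041*t^3 + 43062255782646*t^4 + 32324107310455*t^5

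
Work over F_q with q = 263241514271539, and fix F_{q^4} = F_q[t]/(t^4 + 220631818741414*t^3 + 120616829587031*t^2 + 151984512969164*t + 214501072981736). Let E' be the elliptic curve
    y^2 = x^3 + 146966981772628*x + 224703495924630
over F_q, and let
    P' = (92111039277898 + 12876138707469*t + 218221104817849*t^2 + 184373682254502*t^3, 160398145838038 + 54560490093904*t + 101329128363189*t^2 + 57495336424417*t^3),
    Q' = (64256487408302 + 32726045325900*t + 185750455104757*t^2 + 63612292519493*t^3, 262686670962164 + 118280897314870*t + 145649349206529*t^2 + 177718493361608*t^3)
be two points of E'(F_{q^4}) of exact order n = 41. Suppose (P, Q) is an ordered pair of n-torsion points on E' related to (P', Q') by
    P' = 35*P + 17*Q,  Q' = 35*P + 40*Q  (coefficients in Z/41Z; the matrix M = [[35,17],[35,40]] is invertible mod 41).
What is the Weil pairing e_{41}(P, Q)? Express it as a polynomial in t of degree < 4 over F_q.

The 41-Weil pairing on E[41] over F_{263241514271539} is alternating-bilinear: e_{41}(P',Q') = e_{41}(P,Q)^det(M).
Hence e(P,Q) = e(P',Q')^{30} where 30 = 26^{-1} mod 41.
Miller loop for e_{41} over F_{263241514271539^4}: bits of 41 = 101001; 5 double steps + 2 add steps, l/v at each.
Result: e(P',Q') = 232272917576906 + 238926033385094*t + 92235039765151*t^2 + 162637494349643*t^3.
Raise to 30: e(P,Q) = 155794139265011 + 10204576970055*t + 200909909610038*t^2 + 175599687057412*t^3 in mu_{41}.

155794139265011 + 10204576970055*t + 200909909610038*t^2 + 175599687057412*t^3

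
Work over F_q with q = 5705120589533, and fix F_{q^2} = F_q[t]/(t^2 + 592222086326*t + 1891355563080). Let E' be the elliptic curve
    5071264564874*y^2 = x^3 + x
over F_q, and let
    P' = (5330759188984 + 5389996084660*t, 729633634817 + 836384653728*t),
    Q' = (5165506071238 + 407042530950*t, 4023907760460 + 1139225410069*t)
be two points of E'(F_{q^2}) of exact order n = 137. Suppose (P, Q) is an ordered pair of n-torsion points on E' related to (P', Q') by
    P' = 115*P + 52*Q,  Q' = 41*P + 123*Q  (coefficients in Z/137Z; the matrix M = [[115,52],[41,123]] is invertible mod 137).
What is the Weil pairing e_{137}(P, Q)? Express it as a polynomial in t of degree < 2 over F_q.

e_{137} is bilinear + alternating on E[137], so e_{137}(115*P + 52*Q, 41*P + 123*Q) = e_{137}(P,Q)^(115*123-52*41).
det M = 115*123 - 52*41 = 12013 = 94 (mod 137); 94^{-1} = 86 (mod 137).
(x,y)|->(1135965137453x,1135965137453y) sends E' to y^2=x^3+3183356151882*x.
Build f_{137,P'} and f_{137,Q'} via the 8-bit ladder of 137=10001001_2; evaluate at shifted divisors; quotient in F_{5705120589533^2}.
Miller gives e_{137}(P',Q') = 4755874916281 + 1901141494482*t in F_{5705120589533^2}.
e_{137}(P,Q) = (4755874916281 + 1901141494482*t)^{86} = 475616884376 + 591985471653*t.

475616884376 + 591985471653*t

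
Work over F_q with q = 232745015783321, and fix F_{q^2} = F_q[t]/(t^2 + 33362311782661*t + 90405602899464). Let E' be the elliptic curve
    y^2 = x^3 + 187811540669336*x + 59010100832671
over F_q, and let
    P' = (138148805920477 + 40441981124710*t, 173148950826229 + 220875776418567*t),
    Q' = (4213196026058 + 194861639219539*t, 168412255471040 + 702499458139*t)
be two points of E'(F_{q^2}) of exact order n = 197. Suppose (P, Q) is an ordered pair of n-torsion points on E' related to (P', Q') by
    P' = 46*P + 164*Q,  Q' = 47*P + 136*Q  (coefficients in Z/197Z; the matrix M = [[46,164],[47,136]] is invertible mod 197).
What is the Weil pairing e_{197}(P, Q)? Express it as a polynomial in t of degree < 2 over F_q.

39437189461938 + 198329495453274*t

Alternating bilinearity on E[197] (values in mu_{197} in F_{232745015783321^2}) gives e(P',Q') = e(P,Q)^det(M).
Hence e(P,Q) = e(P',Q')^{170} where 170 = 124^{-1} mod 197.
Build f_{197,P'} and f_{197,Q'} via the 8-bit ladder of 197=11000101_2; evaluate at shifted divisors; quotient in F_{232745015783321^2}.
e_{197}(P',Q') = 21608851401698 + 172121113468720*t.
Finally e_{197}(P,Q) = 39437189461938 + 198329495453274*t.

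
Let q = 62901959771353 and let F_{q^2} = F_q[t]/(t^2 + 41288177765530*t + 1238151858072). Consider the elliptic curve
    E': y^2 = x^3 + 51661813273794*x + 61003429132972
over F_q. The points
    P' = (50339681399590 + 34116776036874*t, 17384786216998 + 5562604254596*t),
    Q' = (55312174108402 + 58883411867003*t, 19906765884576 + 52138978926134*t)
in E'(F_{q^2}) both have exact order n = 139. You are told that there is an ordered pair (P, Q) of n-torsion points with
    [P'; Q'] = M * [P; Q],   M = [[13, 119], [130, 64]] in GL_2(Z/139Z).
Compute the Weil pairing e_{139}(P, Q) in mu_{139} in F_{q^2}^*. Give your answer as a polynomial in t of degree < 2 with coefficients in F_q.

e_{139}(aP+bQ,cP+dQ) = e_{139}(P,Q)^(ad-bc); with (a,b,c,d)=(13,119,130,64) this gives the det-139 law.
det(M) mod 139 = 96; its inverse in (Z/139)^* is 42 (check: 96*42 mod 139 = 1).
Miller loop for e_{139} over F_{62901959771353^2}: bits of 139 = 10001011; 7 double steps + 3 add steps, l/v at each.
e_{139}(P',Q') = 25731976224810 + 31667036609484*t.
(25731976224810 + 31667036609484*t)^{42} mod (62901959771353,f) = 2270460618070 + 48528420917048*t.

2270460618070 + 48528420917048*t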